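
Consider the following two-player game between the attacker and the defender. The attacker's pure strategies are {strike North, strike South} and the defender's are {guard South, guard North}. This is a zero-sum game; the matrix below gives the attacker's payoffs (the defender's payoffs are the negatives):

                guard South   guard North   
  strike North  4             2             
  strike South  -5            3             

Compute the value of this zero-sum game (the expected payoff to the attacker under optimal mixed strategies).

v = 11/5

Set the attacker's expected payoff from strike North equal to that from strike South:
  the attacker's expected payoff from strike North: q·4 + (1−q)·2 = 2q + 2
  the attacker's expected payoff from strike South: q·(-5) + (1−q)·3 = -8q + 3
  2q + 2 = -8q + 3  ⇒  10q = 1  ⇒  q = 1/10.
The value is the attacker's expected payoff against this mix (using strike North): (1/10)·4 + (9/10)·2 = 11/5.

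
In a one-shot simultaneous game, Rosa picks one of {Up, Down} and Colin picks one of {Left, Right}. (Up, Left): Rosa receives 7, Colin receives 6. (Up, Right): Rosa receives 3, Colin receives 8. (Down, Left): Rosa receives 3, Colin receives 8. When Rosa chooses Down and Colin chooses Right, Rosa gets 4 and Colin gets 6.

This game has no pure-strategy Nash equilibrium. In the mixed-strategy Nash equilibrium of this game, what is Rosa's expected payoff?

19/5

Rosa's indifference between Up and Down determines Colin's mixing probability q:
  Rosa's payoff to Up: q·7 + (1−q)·3 = 4q + 3
  Rosa's payoff to Down: q·3 + (1−q)·4 = -q + 4
  4q + 3 = -q + 4  ⇒  5q = 1  ⇒  q = 1/5.
At equilibrium Rosa is indifferent across rows, so Rosa's payoff equals the payoff from Up: (1/5)·7 + (4/5)·3 = 19/5.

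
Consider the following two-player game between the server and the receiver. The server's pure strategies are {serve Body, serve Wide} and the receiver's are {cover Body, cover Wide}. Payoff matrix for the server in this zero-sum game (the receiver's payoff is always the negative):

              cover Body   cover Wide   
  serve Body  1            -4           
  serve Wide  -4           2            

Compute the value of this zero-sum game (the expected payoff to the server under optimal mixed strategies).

v = -14/11

For the server to be willing to mix, the server must be indifferent between serve Body and serve Wide, which pins down the receiver's mix.
  the server's expected payoff from serve Body: q·1 + (1−q)·(-4) = 5q - 4
  the server's expected payoff from serve Wide: q·(-4) + (1−q)·2 = -6q + 2
  5q - 4 = -6q + 2  ⇒  11q = 6  ⇒  q = 6/11.
The value is the server's expected payoff against this mix (using serve Body): (6/11)·1 + (5/11)·(-4) = -14/11.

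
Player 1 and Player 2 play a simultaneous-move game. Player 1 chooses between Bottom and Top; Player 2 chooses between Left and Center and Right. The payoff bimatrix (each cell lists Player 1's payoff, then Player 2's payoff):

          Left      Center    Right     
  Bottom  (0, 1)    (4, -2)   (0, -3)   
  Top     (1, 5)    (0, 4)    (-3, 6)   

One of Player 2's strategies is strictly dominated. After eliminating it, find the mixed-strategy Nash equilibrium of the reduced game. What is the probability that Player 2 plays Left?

q = 3/4

Player 2's strategy Center is strictly dominated by Left: 1 > -2 and 5 > 4. Eliminate Center.
In a mixed equilibrium Player 1 is indifferent between Bottom and Top; this condition fixes q.
  Player 1's expected payoff from Bottom: q·0 + (1−q)·0 = 0
  Player 1's expected payoff from Top: q·1 + (1−q)·(-3) = 4q - 3
  0 = 4q - 3  ⇒  -4q = -3  ⇒  q = 3/4.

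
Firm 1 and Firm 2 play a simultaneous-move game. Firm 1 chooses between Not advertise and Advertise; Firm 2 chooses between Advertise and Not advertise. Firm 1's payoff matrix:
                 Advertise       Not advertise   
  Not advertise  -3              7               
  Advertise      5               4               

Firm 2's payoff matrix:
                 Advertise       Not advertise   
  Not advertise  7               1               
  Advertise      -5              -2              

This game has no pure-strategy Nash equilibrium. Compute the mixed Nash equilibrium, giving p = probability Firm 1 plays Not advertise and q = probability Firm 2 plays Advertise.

p = 1/3, q = 3/11

In a mixed equilibrium Firm 2 is indifferent between Advertise and Not advertise; this condition fixes p.
  Firm 2's expected payoff from Advertise: p·7 + (1−p)·(-5) = 12p - 5
  Firm 2's expected payoff from Not advertise: p·1 + (1−p)·(-2) = 3p - 2
  12p - 5 = 3p - 2  ⇒  9p = 3  ⇒  p = 1/3.
For Firm 1 to be willing to mix, Firm 1 must be indifferent between Not advertise and Advertise, which pins down Firm 2's mix.
  Firm 1's payoff from Not advertise: q·(-3) + (1−q)·7 = -10q + 7
  Firm 1's payoff from Advertise: q·5 + (1−q)·4 = q + 4
  -10q + 7 = q + 4  ⇒  -11q = -3  ⇒  q = 3/11.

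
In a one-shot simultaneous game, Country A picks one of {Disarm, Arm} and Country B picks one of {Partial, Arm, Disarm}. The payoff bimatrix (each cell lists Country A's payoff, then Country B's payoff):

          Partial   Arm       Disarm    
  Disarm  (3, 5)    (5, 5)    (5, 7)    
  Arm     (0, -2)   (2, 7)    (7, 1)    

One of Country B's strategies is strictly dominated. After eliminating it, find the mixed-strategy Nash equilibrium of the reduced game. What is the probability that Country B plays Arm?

Country B's strategy Partial is strictly dominated by Disarm: 7 > 5 and 1 > -2. Eliminate Partial.
Country A's indifference between Disarm and Arm determines Country B's mixing probability q:
  Country A's expected payoff from Disarm: q·5 + (1−q)·5 = 5
  Country A's expected payoff from Arm: q·2 + (1−q)·7 = -5q + 7
  5 = -5q + 7  ⇒  5q = 2  ⇒  q = 2/5.

q = 2/5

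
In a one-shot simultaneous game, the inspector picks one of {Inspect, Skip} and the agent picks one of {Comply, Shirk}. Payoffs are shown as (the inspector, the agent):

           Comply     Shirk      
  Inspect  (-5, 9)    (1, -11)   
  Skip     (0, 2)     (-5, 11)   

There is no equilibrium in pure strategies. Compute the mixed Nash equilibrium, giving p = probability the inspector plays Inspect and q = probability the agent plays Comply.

In a mixed equilibrium the agent is indifferent between Comply and Shirk; this condition fixes p.
  the agent's payoff from Comply: p·9 + (1−p)·2 = 7p + 2
  the agent's payoff from Shirk: p·(-11) + (1−p)·11 = -22p + 11
  7p + 2 = -22p + 11  ⇒  29p = 9  ⇒  p = 9/29.
In a mixed equilibrium the inspector is indifferent between Inspect and Skip; this condition fixes q.
  the inspector's payoff to Inspect: q·(-5) + (1−q)·1 = -6q + 1
  the inspector's payoff to Skip: q·0 + (1−q)·(-5) = 5q - 5
  -6q + 1 = 5q - 5  ⇒  -11q = -6  ⇒  q = 6/11.

p = 9/29, q = 6/11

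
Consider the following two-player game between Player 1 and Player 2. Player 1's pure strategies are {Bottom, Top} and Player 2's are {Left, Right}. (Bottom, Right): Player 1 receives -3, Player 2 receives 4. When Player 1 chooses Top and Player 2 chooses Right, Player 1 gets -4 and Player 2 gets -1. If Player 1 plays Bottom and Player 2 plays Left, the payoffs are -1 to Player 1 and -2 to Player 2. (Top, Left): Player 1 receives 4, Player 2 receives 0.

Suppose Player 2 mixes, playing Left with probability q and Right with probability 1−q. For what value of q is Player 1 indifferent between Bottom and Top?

q = 1/6

Player 2's mix must leave Player 1 indifferent between Bottom and Top.
  Player 1's payoff to Bottom: q·(-1) + (1−q)·(-3) = 2q - 3
  Player 1's payoff to Top: q·4 + (1−q)·(-4) = 8q - 4
  2q - 3 = 8q - 4  ⇒  -6q = -1  ⇒  q = 1/6.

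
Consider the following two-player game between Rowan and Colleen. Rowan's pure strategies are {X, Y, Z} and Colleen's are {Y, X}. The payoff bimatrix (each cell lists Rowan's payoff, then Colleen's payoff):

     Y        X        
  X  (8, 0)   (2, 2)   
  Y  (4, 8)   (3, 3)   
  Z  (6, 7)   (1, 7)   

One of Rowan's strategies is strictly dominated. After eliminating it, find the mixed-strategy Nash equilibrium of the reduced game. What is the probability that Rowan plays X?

Rowan's strategy Z is strictly dominated by X: 8 > 6 and 2 > 1. Eliminate Z.
Rowan's mix must leave Colleen indifferent between Y and X.
  Colleen's payoff from Y: p·0 + (1−p)·8 = -8p + 8
  Colleen's payoff from X: p·2 + (1−p)·3 = -p + 3
  -8p + 8 = -p + 3  ⇒  -7p = -5  ⇒  p = 5/7.

p = 5/7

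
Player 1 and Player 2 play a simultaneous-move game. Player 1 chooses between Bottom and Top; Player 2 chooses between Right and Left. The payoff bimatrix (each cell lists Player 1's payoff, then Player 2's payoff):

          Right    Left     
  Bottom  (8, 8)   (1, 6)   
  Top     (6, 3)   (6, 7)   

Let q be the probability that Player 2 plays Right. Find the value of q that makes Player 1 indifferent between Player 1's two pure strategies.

q = 5/7

For Player 1 to be willing to mix, Player 1 must be indifferent between Bottom and Top, which pins down Player 2's mix.
  Player 1's payoff to Bottom: q·8 + (1−q)·1 = 7q + 1
  Player 1's payoff to Top: q·6 + (1−q)·6 = 6
  7q + 1 = 6  ⇒  7q = 5  ⇒  q = 5/7.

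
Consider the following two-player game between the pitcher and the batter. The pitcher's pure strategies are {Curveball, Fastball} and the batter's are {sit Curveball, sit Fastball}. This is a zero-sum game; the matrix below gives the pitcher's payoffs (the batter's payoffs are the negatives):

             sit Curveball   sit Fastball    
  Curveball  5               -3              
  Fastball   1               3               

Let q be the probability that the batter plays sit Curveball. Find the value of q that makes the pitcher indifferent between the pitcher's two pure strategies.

q = 3/5

The batter's mix must leave the pitcher indifferent between Curveball and Fastball.
  the pitcher's expected payoff from Curveball: q·5 + (1−q)·(-3) = 8q - 3
  the pitcher's expected payoff from Fastball: q·1 + (1−q)·3 = -2q + 3
  8q - 3 = -2q + 3  ⇒  10q = 6  ⇒  q = 3/5.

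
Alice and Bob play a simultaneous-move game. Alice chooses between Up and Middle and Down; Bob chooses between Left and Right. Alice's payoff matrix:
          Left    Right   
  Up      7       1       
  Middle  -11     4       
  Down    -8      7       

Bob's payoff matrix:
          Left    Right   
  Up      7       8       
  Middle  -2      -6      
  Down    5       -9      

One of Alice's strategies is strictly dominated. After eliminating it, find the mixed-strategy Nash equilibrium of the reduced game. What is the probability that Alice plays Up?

p = 14/15

Alice's strategy Middle is strictly dominated by Down: -8 > -11 and 7 > 4. Eliminate Middle.
For Bob to be willing to mix, Bob must be indifferent between Left and Right, which pins down Alice's mix.
  Bob's expected payoff from Left: p·7 + (1−p)·5 = 2p + 5
  Bob's expected payoff from Right: p·8 + (1−p)·(-9) = 17p - 9
  2p + 5 = 17p - 9  ⇒  -15p = -14  ⇒  p = 14/15.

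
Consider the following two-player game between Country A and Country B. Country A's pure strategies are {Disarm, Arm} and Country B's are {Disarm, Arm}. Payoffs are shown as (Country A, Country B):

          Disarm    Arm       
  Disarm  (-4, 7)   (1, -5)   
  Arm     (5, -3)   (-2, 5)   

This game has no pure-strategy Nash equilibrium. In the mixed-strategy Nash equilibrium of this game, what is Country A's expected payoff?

Set Country A's expected payoff from Disarm equal to that from Arm:
  Country A's payoff to Disarm: q·(-4) + (1−q)·1 = -5q + 1
  Country A's payoff to Arm: q·5 + (1−q)·(-2) = 7q - 2
  -5q + 1 = 7q - 2  ⇒  -12q = -3  ⇒  q = 1/4.
At equilibrium Country A is indifferent across rows, so Country A's payoff equals the payoff from Disarm: (1/4)·(-4) + (3/4)·1 = -1/4.

-1/4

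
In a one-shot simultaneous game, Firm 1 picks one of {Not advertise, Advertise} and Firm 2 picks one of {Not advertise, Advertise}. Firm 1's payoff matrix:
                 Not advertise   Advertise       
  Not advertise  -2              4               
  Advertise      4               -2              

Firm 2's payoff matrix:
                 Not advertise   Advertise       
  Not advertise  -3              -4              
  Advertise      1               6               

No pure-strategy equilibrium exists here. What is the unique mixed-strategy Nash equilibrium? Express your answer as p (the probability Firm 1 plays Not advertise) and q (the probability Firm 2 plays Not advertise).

p = 5/6, q = 1/2

For Firm 2 to be willing to mix, Firm 2 must be indifferent between Not advertise and Advertise, which pins down Firm 1's mix.
  Firm 2's expected payoff from Not advertise: p·(-3) + (1−p)·1 = -4p + 1
  Firm 2's expected payoff from Advertise: p·(-4) + (1−p)·6 = -10p + 6
  -4p + 1 = -10p + 6  ⇒  6p = 5  ⇒  p = 5/6.
Set Firm 1's expected payoff from Not advertise equal to that from Advertise:
  Firm 1's expected payoff from Not advertise: q·(-2) + (1−q)·4 = -6q + 4
  Firm 1's expected payoff from Advertise: q·4 + (1−q)·(-2) = 6q - 2
  -6q + 4 = 6q - 2  ⇒  -12q = -6  ⇒  q = 1/2.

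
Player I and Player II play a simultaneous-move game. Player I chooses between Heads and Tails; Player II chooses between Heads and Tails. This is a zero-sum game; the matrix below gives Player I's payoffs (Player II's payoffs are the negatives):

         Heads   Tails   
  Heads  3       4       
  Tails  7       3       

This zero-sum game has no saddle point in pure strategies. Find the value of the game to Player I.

Set Player I's expected payoff from Heads equal to that from Tails:
  Player I's payoff to Heads: q·3 + (1−q)·4 = -q + 4
  Player I's payoff to Tails: q·7 + (1−q)·3 = 4q + 3
  -q + 4 = 4q + 3  ⇒  -5q = -1  ⇒  q = 1/5.
The value is Player I's expected payoff against this mix (using Heads): (1/5)·3 + (4/5)·4 = 19/5.

v = 19/5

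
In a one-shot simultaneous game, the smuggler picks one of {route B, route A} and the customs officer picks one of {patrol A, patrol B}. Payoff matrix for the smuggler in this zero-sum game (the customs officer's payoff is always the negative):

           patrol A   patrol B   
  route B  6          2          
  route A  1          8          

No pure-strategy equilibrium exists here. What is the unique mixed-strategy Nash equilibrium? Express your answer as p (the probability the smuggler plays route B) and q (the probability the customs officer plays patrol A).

In a mixed equilibrium the customs officer is indifferent between patrol A and patrol B; this condition fixes p.
  the customs officer's payoff to patrol A: p·(-6) + (1−p)·(-1) = -5p - 1
  the customs officer's payoff to patrol B: p·(-2) + (1−p)·(-8) = 6p - 8
  -5p - 1 = 6p - 8  ⇒  -11p = -7  ⇒  p = 7/11.
Set the smuggler's expected payoff from route B equal to that from route A:
  the smuggler's expected payoff from route B: q·6 + (1−q)·2 = 4q + 2
  the smuggler's expected payoff from route A: q·1 + (1−q)·8 = -7q + 8
  4q + 2 = -7q + 8  ⇒  11q = 6  ⇒  q = 6/11.

p = 7/11, q = 6/11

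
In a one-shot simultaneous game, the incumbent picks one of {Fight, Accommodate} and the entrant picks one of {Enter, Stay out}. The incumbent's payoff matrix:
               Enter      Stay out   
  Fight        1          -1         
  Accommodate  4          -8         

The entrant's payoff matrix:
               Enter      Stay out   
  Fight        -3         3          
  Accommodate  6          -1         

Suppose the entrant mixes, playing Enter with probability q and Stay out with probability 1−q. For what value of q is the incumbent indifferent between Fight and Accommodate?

Set the incumbent's expected payoff from Fight equal to that from Accommodate:
  the incumbent's payoff from Fight: q·1 + (1−q)·(-1) = 2q - 1
  the incumbent's payoff from Accommodate: q·4 + (1−q)·(-8) = 12q - 8
  2q - 1 = 12q - 8  ⇒  -10q = -7  ⇒  q = 7/10.

q = 7/10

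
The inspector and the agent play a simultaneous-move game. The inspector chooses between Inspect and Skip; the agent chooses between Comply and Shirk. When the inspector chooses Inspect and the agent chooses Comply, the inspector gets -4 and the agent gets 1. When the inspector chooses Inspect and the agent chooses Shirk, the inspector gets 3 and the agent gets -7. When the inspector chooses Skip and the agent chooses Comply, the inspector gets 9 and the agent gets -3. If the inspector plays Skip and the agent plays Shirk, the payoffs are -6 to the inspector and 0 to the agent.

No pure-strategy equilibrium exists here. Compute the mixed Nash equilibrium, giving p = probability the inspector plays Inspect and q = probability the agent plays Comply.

p = 3/11, q = 9/22

The agent's indifference between Comply and Shirk determines the inspector's mixing probability p:
  the agent's expected payoff from Comply: p·1 + (1−p)·(-3) = 4p - 3
  the agent's expected payoff from Shirk: p·(-7) + (1−p)·0 = -7p
  4p - 3 = -7p  ⇒  11p = 3  ⇒  p = 3/11.
The agent's mix must leave the inspector indifferent between Inspect and Skip.
  the inspector's expected payoff from Inspect: q·(-4) + (1−q)·3 = -7q + 3
  the inspector's expected payoff from Skip: q·9 + (1−q)·(-6) = 15q - 6
  -7q + 3 = 15q - 6  ⇒  -22q = -9  ⇒  q = 9/22.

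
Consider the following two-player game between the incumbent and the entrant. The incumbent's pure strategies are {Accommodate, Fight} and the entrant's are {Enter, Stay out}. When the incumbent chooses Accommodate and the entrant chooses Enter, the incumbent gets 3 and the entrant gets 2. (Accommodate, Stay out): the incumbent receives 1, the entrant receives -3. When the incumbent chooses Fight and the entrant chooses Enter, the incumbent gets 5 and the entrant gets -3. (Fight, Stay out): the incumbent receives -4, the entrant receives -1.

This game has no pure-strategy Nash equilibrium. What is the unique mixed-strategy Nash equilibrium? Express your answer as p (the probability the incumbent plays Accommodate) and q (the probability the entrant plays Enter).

p = 2/7, q = 5/7

The entrant's indifference between Enter and Stay out determines the incumbent's mixing probability p:
  the entrant's expected payoff from Enter: p·2 + (1−p)·(-3) = 5p - 3
  the entrant's expected payoff from Stay out: p·(-3) + (1−p)·(-1) = -2p - 1
  5p - 3 = -2p - 1  ⇒  7p = 2  ⇒  p = 2/7.
For the incumbent to be willing to mix, the incumbent must be indifferent between Accommodate and Fight, which pins down the entrant's mix.
  the incumbent's payoff to Accommodate: q·3 + (1−q)·1 = 2q + 1
  the incumbent's payoff to Fight: q·5 + (1−q)·(-4) = 9q - 4
  2q + 1 = 9q - 4  ⇒  -7q = -5  ⇒  q = 5/7.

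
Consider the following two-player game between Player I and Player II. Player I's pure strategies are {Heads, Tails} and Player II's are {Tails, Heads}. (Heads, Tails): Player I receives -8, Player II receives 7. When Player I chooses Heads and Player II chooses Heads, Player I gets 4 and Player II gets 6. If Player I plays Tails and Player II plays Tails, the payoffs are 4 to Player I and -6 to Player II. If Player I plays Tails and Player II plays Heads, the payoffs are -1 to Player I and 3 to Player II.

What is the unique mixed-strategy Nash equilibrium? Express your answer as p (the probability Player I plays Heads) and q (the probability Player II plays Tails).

Player II's indifference between Tails and Heads determines Player I's mixing probability p:
  Player II's expected payoff from Tails: p·7 + (1−p)·(-6) = 13p - 6
  Player II's expected payoff from Heads: p·6 + (1−p)·3 = 3p + 3
  13p - 6 = 3p + 3  ⇒  10p = 9  ⇒  p = 9/10.
Player II's mix must leave Player I indifferent between Heads and Tails.
  Player I's expected payoff from Heads: q·(-8) + (1−q)·4 = -12q + 4
  Player I's expected payoff from Tails: q·4 + (1−q)·(-1) = 5q - 1
  -12q + 4 = 5q - 1  ⇒  -17q = -5  ⇒  q = 5/17.

p = 9/10, q = 5/17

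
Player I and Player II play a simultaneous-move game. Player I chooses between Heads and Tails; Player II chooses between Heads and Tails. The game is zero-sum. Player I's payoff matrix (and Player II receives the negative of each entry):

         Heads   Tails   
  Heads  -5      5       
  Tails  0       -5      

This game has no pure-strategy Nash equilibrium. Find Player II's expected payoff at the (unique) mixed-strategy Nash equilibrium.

5/3

Set Player II's expected payoff from Heads equal to that from Tails:
  Player II's payoff to Heads: p·5 + (1−p)·0 = 5p
  Player II's payoff to Tails: p·(-5) + (1−p)·5 = -10p + 5
  5p = -10p + 5  ⇒  15p = 5  ⇒  p = 1/3.
At equilibrium Player II is indifferent across columns, so Player II's payoff equals the payoff from Heads: (1/3)·5 + (2/3)·0 = 5/3.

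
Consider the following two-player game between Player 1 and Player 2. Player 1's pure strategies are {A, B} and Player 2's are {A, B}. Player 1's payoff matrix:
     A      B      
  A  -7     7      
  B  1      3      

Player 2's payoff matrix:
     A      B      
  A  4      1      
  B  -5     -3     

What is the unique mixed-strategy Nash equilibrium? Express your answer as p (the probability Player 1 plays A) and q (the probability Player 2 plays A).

p = 2/5, q = 1/3

For Player 2 to be willing to mix, Player 2 must be indifferent between A and B, which pins down Player 1's mix.
  Player 2's payoff from A: p·4 + (1−p)·(-5) = 9p - 5
  Player 2's payoff from B: p·1 + (1−p)·(-3) = 4p - 3
  9p - 5 = 4p - 3  ⇒  5p = 2  ⇒  p = 2/5.
Set Player 1's expected payoff from A equal to that from B:
  Player 1's payoff to A: q·(-7) + (1−q)·7 = -14q + 7
  Player 1's payoff to B: q·1 + (1−q)·3 = -2q + 3
  -14q + 7 = -2q + 3  ⇒  -12q = -4  ⇒  q = 1/3.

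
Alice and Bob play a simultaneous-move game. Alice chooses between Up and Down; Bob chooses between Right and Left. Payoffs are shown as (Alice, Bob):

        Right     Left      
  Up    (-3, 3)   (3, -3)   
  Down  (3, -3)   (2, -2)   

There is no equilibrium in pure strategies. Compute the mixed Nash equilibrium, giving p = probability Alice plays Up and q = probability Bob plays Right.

Bob's indifference between Right and Left determines Alice's mixing probability p:
  Bob's payoff to Right: p·3 + (1−p)·(-3) = 6p - 3
  Bob's payoff to Left: p·(-3) + (1−p)·(-2) = -p - 2
  6p - 3 = -p - 2  ⇒  7p = 1  ⇒  p = 1/7.
In a mixed equilibrium Alice is indifferent between Up and Down; this condition fixes q.
  Alice's payoff from Up: q·(-3) + (1−q)·3 = -6q + 3
  Alice's payoff from Down: q·3 + (1−q)·2 = q + 2
  -6q + 3 = q + 2  ⇒  -7q = -1  ⇒  q = 1/7.

p = 1/7, q = 1/7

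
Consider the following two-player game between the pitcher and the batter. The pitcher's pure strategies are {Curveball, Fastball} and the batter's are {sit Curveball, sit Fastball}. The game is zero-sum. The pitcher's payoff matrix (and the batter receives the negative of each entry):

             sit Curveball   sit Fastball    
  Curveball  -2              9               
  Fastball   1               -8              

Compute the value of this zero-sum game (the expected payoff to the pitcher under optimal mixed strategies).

For the pitcher to be willing to mix, the pitcher must be indifferent between Curveball and Fastball, which pins down the batter's mix.
  the pitcher's payoff from Curveball: q·(-2) + (1−q)·9 = -11q + 9
  the pitcher's payoff from Fastball: q·1 + (1−q)·(-8) = 9q - 8
  -11q + 9 = 9q - 8  ⇒  -20q = -17  ⇒  q = 17/20.
The value is the pitcher's expected payoff against this mix (using Curveball): (17/20)·(-2) + (3/20)·9 = -7/20.

v = -7/20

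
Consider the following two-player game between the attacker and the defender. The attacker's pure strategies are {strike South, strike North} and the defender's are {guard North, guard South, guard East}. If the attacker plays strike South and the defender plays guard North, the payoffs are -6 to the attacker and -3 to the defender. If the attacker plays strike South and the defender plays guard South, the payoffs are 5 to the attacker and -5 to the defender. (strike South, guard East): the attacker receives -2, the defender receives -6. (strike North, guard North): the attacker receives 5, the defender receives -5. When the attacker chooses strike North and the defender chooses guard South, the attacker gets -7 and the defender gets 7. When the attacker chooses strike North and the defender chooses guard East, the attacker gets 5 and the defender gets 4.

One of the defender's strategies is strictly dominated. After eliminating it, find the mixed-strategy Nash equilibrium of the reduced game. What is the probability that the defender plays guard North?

q = 12/23

The defender's strategy guard East is strictly dominated by guard South: -5 > -6 and 7 > 4. Eliminate guard East.
The attacker's indifference between strike South and strike North determines the defender's mixing probability q:
  the attacker's payoff to strike South: q·(-6) + (1−q)·5 = -11q + 5
  the attacker's payoff to strike North: q·5 + (1−q)·(-7) = 12q - 7
  -11q + 5 = 12q - 7  ⇒  -23q = -12  ⇒  q = 12/23.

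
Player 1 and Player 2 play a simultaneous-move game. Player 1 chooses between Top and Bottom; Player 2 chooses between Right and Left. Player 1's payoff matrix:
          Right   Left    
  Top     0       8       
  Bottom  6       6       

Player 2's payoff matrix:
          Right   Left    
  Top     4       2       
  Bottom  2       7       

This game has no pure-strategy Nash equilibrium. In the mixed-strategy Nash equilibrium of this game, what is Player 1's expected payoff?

Set Player 1's expected payoff from Top equal to that from Bottom:
  Player 1's payoff from Top: q·0 + (1−q)·8 = -8q + 8
  Player 1's payoff from Bottom: q·6 + (1−q)·6 = 6
  -8q + 8 = 6  ⇒  -8q = -2  ⇒  q = 1/4.
At equilibrium Player 1 is indifferent across rows, so Player 1's payoff equals the payoff from Top: (1/4)·0 + (3/4)·8 = 6.

6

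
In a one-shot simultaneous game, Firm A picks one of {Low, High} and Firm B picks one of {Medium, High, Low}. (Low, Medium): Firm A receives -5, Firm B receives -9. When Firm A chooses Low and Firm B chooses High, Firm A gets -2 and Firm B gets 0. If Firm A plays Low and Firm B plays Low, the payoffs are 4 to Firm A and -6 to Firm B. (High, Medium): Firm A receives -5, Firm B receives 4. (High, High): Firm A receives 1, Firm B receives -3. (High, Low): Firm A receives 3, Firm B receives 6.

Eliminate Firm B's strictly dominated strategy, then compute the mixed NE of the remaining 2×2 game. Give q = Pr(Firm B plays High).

q = 1/4

Firm B's strategy Medium is strictly dominated by Low: -6 > -9 and 6 > 4. Eliminate Medium.
Firm B's mix must leave Firm A indifferent between Low and High.
  Firm A's payoff to Low: q·(-2) + (1−q)·4 = -6q + 4
  Firm A's payoff to High: q·1 + (1−q)·3 = -2q + 3
  -6q + 4 = -2q + 3  ⇒  -4q = -1  ⇒  q = 1/4.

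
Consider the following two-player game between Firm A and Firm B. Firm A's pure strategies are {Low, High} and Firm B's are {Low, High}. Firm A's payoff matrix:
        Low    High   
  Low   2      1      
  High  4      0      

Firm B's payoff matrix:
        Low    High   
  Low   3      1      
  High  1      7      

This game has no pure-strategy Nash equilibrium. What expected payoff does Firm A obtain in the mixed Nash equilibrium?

Firm B's mix must leave Firm A indifferent between Low and High.
  Firm A's payoff from Low: q·2 + (1−q)·1 = q + 1
  Firm A's payoff from High: q·4 + (1−q)·0 = 4q
  q + 1 = 4q  ⇒  -3q = -1  ⇒  q = 1/3.
At equilibrium Firm A is indifferent across rows, so Firm A's payoff equals the payoff from Low: (1/3)·2 + (2/3)·1 = 4/3.

4/3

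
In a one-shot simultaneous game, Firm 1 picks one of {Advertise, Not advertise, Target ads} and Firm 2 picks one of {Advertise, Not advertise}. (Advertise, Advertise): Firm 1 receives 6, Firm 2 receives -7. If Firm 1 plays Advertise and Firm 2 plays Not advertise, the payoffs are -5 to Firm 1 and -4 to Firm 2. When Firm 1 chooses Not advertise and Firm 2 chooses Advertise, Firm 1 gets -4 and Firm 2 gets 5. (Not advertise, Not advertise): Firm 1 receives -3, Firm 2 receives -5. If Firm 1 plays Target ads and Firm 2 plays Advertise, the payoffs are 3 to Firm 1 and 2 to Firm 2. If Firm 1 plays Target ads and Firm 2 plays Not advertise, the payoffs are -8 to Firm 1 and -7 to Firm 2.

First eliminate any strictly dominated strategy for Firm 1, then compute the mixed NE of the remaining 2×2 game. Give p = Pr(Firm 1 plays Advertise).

Firm 1's strategy Target ads is strictly dominated by Advertise: 6 > 3 and -5 > -8. Eliminate Target ads.
In a mixed equilibrium Firm 2 is indifferent between Advertise and Not advertise; this condition fixes p.
  Firm 2's payoff to Advertise: p·(-7) + (1−p)·5 = -12p + 5
  Firm 2's payoff to Not advertise: p·(-4) + (1−p)·(-5) = p - 5
  -12p + 5 = p - 5  ⇒  -13p = -10  ⇒  p = 10/13.

p = 10/13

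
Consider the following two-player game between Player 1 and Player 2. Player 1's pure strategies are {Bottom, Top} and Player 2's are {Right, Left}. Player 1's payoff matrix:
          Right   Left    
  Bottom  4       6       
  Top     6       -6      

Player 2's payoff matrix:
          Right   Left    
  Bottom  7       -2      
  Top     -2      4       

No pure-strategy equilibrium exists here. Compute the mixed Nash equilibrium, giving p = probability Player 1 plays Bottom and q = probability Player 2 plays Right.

p = 2/5, q = 6/7

For Player 2 to be willing to mix, Player 2 must be indifferent between Right and Left, which pins down Player 1's mix.
  Player 2's payoff to Right: p·7 + (1−p)·(-2) = 9p - 2
  Player 2's payoff to Left: p·(-2) + (1−p)·4 = -6p + 4
  9p - 2 = -6p + 4  ⇒  15p = 6  ⇒  p = 2/5.
Set Player 1's expected payoff from Bottom equal to that from Top:
  Player 1's expected payoff from Bottom: q·4 + (1−q)·6 = -2q + 6
  Player 1's expected payoff from Top: q·6 + (1−q)·(-6) = 12q - 6
  -2q + 6 = 12q - 6  ⇒  -14q = -12  ⇒  q = 6/7.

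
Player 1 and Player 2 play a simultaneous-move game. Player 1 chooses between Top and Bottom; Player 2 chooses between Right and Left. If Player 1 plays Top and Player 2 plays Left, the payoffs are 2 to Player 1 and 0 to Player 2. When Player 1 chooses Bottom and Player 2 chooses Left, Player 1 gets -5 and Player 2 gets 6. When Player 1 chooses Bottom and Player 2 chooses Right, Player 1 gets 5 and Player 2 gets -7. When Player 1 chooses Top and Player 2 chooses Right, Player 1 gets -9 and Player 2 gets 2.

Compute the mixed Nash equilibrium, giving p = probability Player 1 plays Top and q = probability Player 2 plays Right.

p = 13/15, q = 1/3

Player 2's indifference between Right and Left determines Player 1's mixing probability p:
  Player 2's payoff from Right: p·2 + (1−p)·(-7) = 9p - 7
  Player 2's payoff from Left: p·0 + (1−p)·6 = -6p + 6
  9p - 7 = -6p + 6  ⇒  15p = 13  ⇒  p = 13/15.
Set Player 1's expected payoff from Top equal to that from Bottom:
  Player 1's payoff from Top: q·(-9) + (1−q)·2 = -11q + 2
  Player 1's payoff from Bottom: q·5 + (1−q)·(-5) = 10q - 5
  -11q + 2 = 10q - 5  ⇒  -21q = -7  ⇒  q = 1/3.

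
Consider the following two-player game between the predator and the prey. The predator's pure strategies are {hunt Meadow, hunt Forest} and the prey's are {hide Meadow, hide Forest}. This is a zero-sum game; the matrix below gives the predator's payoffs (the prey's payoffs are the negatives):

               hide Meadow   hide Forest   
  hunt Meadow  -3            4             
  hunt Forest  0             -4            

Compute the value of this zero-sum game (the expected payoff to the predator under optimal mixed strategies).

The predator's indifference between hunt Meadow and hunt Forest determines the prey's mixing probability q:
  the predator's expected payoff from hunt Meadow: q·(-3) + (1−q)·4 = -7q + 4
  the predator's expected payoff from hunt Forest: q·0 + (1−q)·(-4) = 4q - 4
  -7q + 4 = 4q - 4  ⇒  -11q = -8  ⇒  q = 8/11.
The value is the predator's expected payoff against this mix (using hunt Meadow): (8/11)·(-3) + (3/11)·4 = -12/11.

v = -12/11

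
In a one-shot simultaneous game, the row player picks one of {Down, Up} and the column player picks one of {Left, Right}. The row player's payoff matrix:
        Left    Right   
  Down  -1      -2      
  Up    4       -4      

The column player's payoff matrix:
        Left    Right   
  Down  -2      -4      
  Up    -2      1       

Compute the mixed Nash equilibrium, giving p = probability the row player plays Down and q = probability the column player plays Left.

p = 3/5, q = 2/7

In a mixed equilibrium the column player is indifferent between Left and Right; this condition fixes p.
  the column player's expected payoff from Left: p·(-2) + (1−p)·(-2) = -2
  the column player's expected payoff from Right: p·(-4) + (1−p)·1 = -5p + 1
  -2 = -5p + 1  ⇒  5p = 3  ⇒  p = 3/5.
In a mixed equilibrium the row player is indifferent between Down and Up; this condition fixes q.
  the row player's payoff to Down: q·(-1) + (1−q)·(-2) = q - 2
  the row player's payoff to Up: q·4 + (1−q)·(-4) = 8q - 4
  q - 2 = 8q - 4  ⇒  -7q = -2  ⇒  q = 2/7.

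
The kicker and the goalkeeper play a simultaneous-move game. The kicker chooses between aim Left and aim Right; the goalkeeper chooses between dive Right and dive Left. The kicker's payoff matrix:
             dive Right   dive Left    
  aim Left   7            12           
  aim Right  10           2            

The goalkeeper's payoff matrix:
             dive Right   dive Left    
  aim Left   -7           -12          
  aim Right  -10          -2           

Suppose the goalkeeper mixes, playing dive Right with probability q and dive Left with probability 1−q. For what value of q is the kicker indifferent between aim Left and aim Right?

q = 10/13

The goalkeeper's mix must leave the kicker indifferent between aim Left and aim Right.
  the kicker's payoff to aim Left: q·7 + (1−q)·12 = -5q + 12
  the kicker's payoff to aim Right: q·10 + (1−q)·2 = 8q + 2
  -5q + 12 = 8q + 2  ⇒  -13q = -10  ⇒  q = 10/13.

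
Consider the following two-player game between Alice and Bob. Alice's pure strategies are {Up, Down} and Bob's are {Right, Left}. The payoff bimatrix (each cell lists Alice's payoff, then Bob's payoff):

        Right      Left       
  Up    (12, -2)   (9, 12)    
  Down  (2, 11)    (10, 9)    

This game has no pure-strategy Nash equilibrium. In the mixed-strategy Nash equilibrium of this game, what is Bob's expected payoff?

For Bob to be willing to mix, Bob must be indifferent between Right and Left, which pins down Alice's mix.
  Bob's expected payoff from Right: p·(-2) + (1−p)·11 = -13p + 11
  Bob's expected payoff from Left: p·12 + (1−p)·9 = 3p + 9
  -13p + 11 = 3p + 9  ⇒  -16p = -2  ⇒  p = 1/8.
At equilibrium Bob is indifferent across columns, so Bob's payoff equals the payoff from Right: (1/8)·(-2) + (7/8)·11 = 75/8.

75/8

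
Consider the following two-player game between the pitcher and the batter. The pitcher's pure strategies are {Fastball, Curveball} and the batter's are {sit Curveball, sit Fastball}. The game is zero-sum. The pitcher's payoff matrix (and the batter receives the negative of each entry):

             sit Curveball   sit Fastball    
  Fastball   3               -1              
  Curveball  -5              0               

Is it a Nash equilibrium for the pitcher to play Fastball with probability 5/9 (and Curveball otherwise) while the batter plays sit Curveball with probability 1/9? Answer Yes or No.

Check the batter's indifference given the pitcher's mix p = 5/9:
  payoff from sit Curveball = 5/9; payoff from sit Fastball = 5/9 — equal.
Check the pitcher's indifference given the batter's mix q = 1/9:
  payoff from Fastball = -5/9; payoff from Curveball = -5/9 — equal.
Both players are indifferent, so neither can profitably deviate.

Yes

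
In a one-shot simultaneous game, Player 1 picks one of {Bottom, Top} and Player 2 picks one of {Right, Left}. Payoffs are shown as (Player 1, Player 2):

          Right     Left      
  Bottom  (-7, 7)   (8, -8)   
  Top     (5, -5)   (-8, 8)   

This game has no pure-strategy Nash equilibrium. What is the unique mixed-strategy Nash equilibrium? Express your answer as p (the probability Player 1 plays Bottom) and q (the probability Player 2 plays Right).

p = 13/28, q = 4/7

For Player 2 to be willing to mix, Player 2 must be indifferent between Right and Left, which pins down Player 1's mix.
  Player 2's payoff to Right: p·7 + (1−p)·(-5) = 12p - 5
  Player 2's payoff to Left: p·(-8) + (1−p)·8 = -16p + 8
  12p - 5 = -16p + 8  ⇒  28p = 13  ⇒  p = 13/28.
Set Player 1's expected payoff from Bottom equal to that from Top:
  Player 1's payoff from Bottom: q·(-7) + (1−q)·8 = -15q + 8
  Player 1's payoff from Top: q·5 + (1−q)·(-8) = 13q - 8
  -15q + 8 = 13q - 8  ⇒  -28q = -16  ⇒  q = 4/7.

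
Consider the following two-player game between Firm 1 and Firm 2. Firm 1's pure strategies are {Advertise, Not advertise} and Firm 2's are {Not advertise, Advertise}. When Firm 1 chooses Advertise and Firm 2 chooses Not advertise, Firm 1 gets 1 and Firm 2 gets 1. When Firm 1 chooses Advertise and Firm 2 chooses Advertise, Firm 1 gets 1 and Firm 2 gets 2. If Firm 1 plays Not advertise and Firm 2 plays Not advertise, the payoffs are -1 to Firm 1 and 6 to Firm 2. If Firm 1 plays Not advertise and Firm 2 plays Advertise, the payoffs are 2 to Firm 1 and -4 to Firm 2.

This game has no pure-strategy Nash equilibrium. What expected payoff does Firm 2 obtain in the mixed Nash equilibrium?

Set Firm 2's expected payoff from Not advertise equal to that from Advertise:
  Firm 2's expected payoff from Not advertise: p·1 + (1−p)·6 = -5p + 6
  Firm 2's expected payoff from Advertise: p·2 + (1−p)·(-4) = 6p - 4
  -5p + 6 = 6p - 4  ⇒  -11p = -10  ⇒  p = 10/11.
At equilibrium Firm 2 is indifferent across columns, so Firm 2's payoff equals the payoff from Not advertise: (10/11)·1 + (1/11)·6 = 16/11.

16/11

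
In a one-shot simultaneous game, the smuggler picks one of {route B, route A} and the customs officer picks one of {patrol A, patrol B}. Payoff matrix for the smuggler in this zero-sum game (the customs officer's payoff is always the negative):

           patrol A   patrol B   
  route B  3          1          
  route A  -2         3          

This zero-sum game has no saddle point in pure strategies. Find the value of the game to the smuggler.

The customs officer's mix must leave the smuggler indifferent between route B and route A.
  the smuggler's payoff to route B: q·3 + (1−q)·1 = 2q + 1
  the smuggler's payoff to route A: q·(-2) + (1−q)·3 = -5q + 3
  2q + 1 = -5q + 3  ⇒  7q = 2  ⇒  q = 2/7.
The value is the smuggler's expected payoff against this mix (using route B): (2/7)·3 + (5/7)·1 = 11/7.

v = 11/7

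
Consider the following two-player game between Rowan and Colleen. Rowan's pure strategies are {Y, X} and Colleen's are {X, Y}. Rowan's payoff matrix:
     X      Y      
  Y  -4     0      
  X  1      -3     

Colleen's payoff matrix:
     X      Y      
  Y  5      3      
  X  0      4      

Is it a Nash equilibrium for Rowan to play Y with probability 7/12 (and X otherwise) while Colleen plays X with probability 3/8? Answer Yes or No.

No

Given Rowan's mix p = 7/12, Colleen's payoff from X is 35/12 but from Y is 41/12. Colleen strictly prefers Y, so Colleen would not mix.
So the proposed profile is not a Nash equilibrium.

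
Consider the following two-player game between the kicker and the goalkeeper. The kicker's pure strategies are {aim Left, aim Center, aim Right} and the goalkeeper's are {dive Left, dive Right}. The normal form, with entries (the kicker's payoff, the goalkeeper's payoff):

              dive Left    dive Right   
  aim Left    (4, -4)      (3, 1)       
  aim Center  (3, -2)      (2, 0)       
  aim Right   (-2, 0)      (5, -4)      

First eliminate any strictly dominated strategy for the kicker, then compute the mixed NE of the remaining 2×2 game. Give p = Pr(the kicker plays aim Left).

p = 4/9

The kicker's strategy aim Center is strictly dominated by aim Left: 4 > 3 and 3 > 2. Eliminate aim Center.
Set the goalkeeper's expected payoff from dive Left equal to that from dive Right:
  the goalkeeper's payoff to dive Left: p·(-4) + (1−p)·0 = -4p
  the goalkeeper's payoff to dive Right: p·1 + (1−p)·(-4) = 5p - 4
  -4p = 5p - 4  ⇒  -9p = -4  ⇒  p = 4/9.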